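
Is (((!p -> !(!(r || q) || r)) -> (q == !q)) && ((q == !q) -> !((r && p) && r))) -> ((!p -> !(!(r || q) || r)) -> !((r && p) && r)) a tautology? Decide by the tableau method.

Assume the negation and expand:
Initial set: {!((((!p -> !(!(r || q) || r)) -> (q == !q)) && ((q == !q) -> !((r && p) && r))) -> ((!p -> !(!(r || q) || r)) -> !((r && p) && r)))}.
!((((!p -> !(!(r || q) || r)) -> (q == !q)) && ((q == !q) -> !((r && p) && r))) -> ((!p -> !(!(r || q) || r)) -> !((r && p) && r))): α-rule — add (((!p -> !(!(r || q) || r)) -> (q == !q)) && ((q == !q) -> !((r && p) && r))), !((!p -> !(!(r || q) || r)) -> !((r && p) && r)).
(((!p -> !(!(r || q) || r)) -> (q == !q)) && ((q == !q) -> !((r && p) && r))): α-rule — add ((!p -> !(!(r || q) || r)) -> (q == !q)), ((q == !q) -> !((r && p) && r)).
!((!p -> !(!(r || q) || r)) -> !((r && p) && r)): α-rule — add (!p -> !(!(r || q) || r)), !!((r && p) && r).
!!((r && p) && r): α-rule — add (r && p), r.
(r && p): α-rule — add r, p.
((!p -> !(!(r || q) || r)) -> (q == !q)): β-rule — branch into !(!p -> !(!(r || q) || r))  //  (q == !q).
  branch 1 (add !(!p -> !(!(r || q) || r))):
    !(!p -> !(!(r || q) || r)): α-rule — add !p, !!(!(r || q) || r).
    × closes — contains both p and !p.
  branch 2 (add (q == !q)):
    ((q == !q) -> !((r && p) && r)): β-rule — branch into !(q == !q)  //  !((r && p) && r).
      branch 2.1 (add !(q == !q)):
        (!p -> !(!(r || q) || r)): β-rule — branch into !!p  //  !(!(r || q) || r).
          branch 2.1.1 (add !!p):
            (q == !q): β-rule — branch into q, !q  //  !q, !!q.
              branch 2.1.1.1 (add q, !q):
                × closes — contains both q and !q.
              branch 2.1.1.2 (add !q, !!q):
                × closes — contains both q and !q.
          branch 2.1.2 (add !(!(r || q) || r)):
            !(!(r || q) || r): α-rule — add !!(r || q), !r.
            × closes — contains both r and !r.
      branch 2.2 (add !((r && p) && r)):
        (!p -> !(!(r || q) || r)): β-rule — branch into !!p  //  !(!(r || q) || r).
          branch 2.2.1 (add !!p):
            (q == !q): β-rule — branch into q, !q  //  !q, !!q.
              branch 2.2.1.1 (add q, !q):
                × closes — contains both q and !q.
              branch 2.2.1.2 (add !q, !!q):
                × closes — contains both q and !q.
          branch 2.2.2 (add !(!(r || q) || r)):
            !(!(r || q) || r): α-rule — add !!(r || q), !r.
            × closes — contains both r and !r.
All 7 branches close.
Every branch closed, so the negation is unsatisfiable and the formula is valid.

Valid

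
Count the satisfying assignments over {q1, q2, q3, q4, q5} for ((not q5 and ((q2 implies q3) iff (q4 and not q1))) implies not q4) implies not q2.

Initial set: {(((not q5 and ((q2 implies q3) iff (q4 and not q1))) implies not q4) implies not q2)}.
(((not q5 and ((q2 implies q3) iff (q4 and not q1))) implies not q4) implies not q2): β-rule — branch into not ((not q5 and ((q2 implies q3) iff (q4 and not q1))) implies not q4)  //  not q2.
  branch 1 (add not ((not q5 and ((q2 implies q3) iff (q4 and not q1))) implies not q4)):
    not ((not q5 and ((q2 implies q3) iff (q4 and not q1))) implies not q4): α-rule — add (not q5 and ((q2 implies q3) iff (q4 and not q1))), not not q4.
    (not q5 and ((q2 implies q3) iff (q4 and not q1))): α-rule — add not q5, ((q2 implies q3) iff (q4 and not q1)).
    ((q2 implies q3) iff (q4 and not q1)): β-rule — branch into (q2 implies q3), (q4 and not q1)  //  not (q2 implies q3), not (q4 and not q1).
      branch 1.1 (add (q2 implies q3), (q4 and not q1)):
        (q4 and not q1): α-rule — add q4, not q1.
        (q2 implies q3): β-rule — branch into not q2  //  q3.
          branch 1.1.1 (add not q2):
            ○ open, literals {q1=0, q2=0, q4=1, q5=0}.
          branch 1.1.2 (add q3):
            ○ open, literals {q1=0, q3=1, q4=1, q5=0}.
      branch 1.2 (add not (q2 implies q3), not (q4 and not q1)):
        not (q2 implies q3): α-rule — add q2, not q3.
        not (q4 and not q1): β-rule — branch into not q4  //  not not q1.
          branch 1.2.1 (add not q4):
            × closes — contains both q4 and not q4.
          branch 1.2.2 (add not not q1):
            ○ open, literals {q1=1, q2=1, q3=0, q4=1, q5=0}.
  branch 2 (add not q2):
    ○ open, literals {q2=0}.
1 branch closed, 4 open.
Each open branch fixes some atoms; the unmentioned ones are free. Counting distinct full assignments: branch {q1=0, q2=0, q4=1, q5=0} (q3) contributes 2 new; branch {q1=0, q3=1, q4=1, q5=0} (q2) contributes 1 new; branch {q1=1, q2=1, q3=0, q4=1, q5=0} (none free) contributes 1 new; branch {q2=0} (q1, q3, q4, q5) contributes 14 new. Total: 18.

18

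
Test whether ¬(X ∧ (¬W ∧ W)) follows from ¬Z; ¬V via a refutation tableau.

Yes

Initial set: {¬Z; ¬V; ¬¬(X ∧ (¬W ∧ W))}.
¬¬(X ∧ (¬W ∧ W)): α-rule — add X, (¬W ∧ W).
(¬W ∧ W): α-rule — add ¬W, W.
× closes — contains both W and ¬W.
All 1 branch closes.
Every branch closed, so the premises entail the conclusion.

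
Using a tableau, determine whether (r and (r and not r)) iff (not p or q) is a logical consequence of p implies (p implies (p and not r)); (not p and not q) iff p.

Initial set: {(p implies (p implies (p and not r))); ((not p and not q) iff p); not ((r and (r and not r)) iff (not p or q))}.
(p implies (p implies (p and not r))): β-rule — branch into not p  //  (p implies (p and not r)).
  branch 1 (add not p):
    ((not p and not q) iff p): β-rule — branch into (not p and not q), p  //  not (not p and not q), not p.
      branch 1.1 (add (not p and not q), p):
        × closes — contains both p and not p.
      branch 1.2 (add not (not p and not q), not p):
        not ((r and (r and not r)) iff (not p or q)): β-rule — branch into (r and (r and not r)), not (not p or q)  //  not (r and (r and not r)), (not p or q).
          branch 1.2.1 (add (r and (r and not r)), not (not p or q)):
            (r and (r and not r)): α-rule — add r, (r and not r).
            not (not p or q): α-rule — add not not p, not q.
            × closes — contains both p and not p.
          branch 1.2.2 (add not (r and (r and not r)), (not p or q)):
            not (not p and not q): β-rule — branch into not not p  //  not not q.
              branch 1.2.2.1 (add not not p):
                × closes — contains both p and not p.
              branch 1.2.2.2 (add not not q):
                not (r and (r and not r)): β-rule — branch into not r  //  not (r and not r).
                  branch 1.2.2.2.1 (add not r):
                    (not p or q): β-rule — branch into not p  //  q.
                      branch 1.2.2.2.1.1 (add not p):
                        ○ open, literals {p=0, q=1, r=0}.
                      branch 1.2.2.2.1.2 (add q):
                        ○ open, literals {p=0, q=1, r=0}.
                  branch 1.2.2.2.2 (add not (r and not r)):
                    (not p or q): β-rule — branch into not p  //  q.
                      branch 1.2.2.2.2.1 (add not p):
                        not (r and not r): β-rule — branch into not r  //  not not r.
                          branch 1.2.2.2.2.1.1 (add not r):
                            ○ open, literals {p=0, q=1, r=0}.
                          branch 1.2.2.2.2.1.2 (add not not r):
                            ○ open, literals {p=0, q=1, r=1}.
                      branch 1.2.2.2.2.2 (add q):
                        not (r and not r): β-rule — branch into not r  //  not not r.
                          branch 1.2.2.2.2.2.1 (add not r):
                            ○ open, literals {p=0, q=1, r=0}.
                          branch 1.2.2.2.2.2.2 (add not not r):
                            ○ open, literals {p=0, q=1, r=1}.
  branch 2 (add (p implies (p and not r))):
    ((not p and not q) iff p): β-rule — branch into (not p and not q), p  //  not (not p and not q), not p.
      branch 2.1 (add (not p and not q), p):
        (not p and not q): α-rule — add not p, not q.
        × closes — contains both p and not p.
      branch 2.2 (add not (not p and not q), not p):
        not ((r and (r and not r)) iff (not p or q)): β-rule — branch into (r and (r and not r)), not (not p or q)  //  not (r and (r and not r)), (not p or q).
          branch 2.2.1 (add (r and (r and not r)), not (not p or q)):
            (r and (r and not r)): α-rule — add r, (r and not r).
            not (not p or q): α-rule — add not not p, not q.
            × closes — contains both p and not p.
          branch 2.2.2 (add not (r and (r and not r)), (not p or q)):
            (p implies (p and not r)): β-rule — branch into not p  //  (p and not r).
              branch 2.2.2.1 (add not p):
                not (not p and not q): β-rule — branch into not not p  //  not not q.
                  branch 2.2.2.1.1 (add not not p):
                    × closes — contains both p and not p.
                  branch 2.2.2.1.2 (add not not q):
                    not (r and (r and not r)): β-rule — branch into not r  //  not (r and not r).
                      branch 2.2.2.1.2.1 (add not r):
                        (not p or q): β-rule — branch into not p  //  q.
                          branch 2.2.2.1.2.1.1 (add not p):
                            ○ open, literals {p=0, q=1, r=0}.
                          branch 2.2.2.1.2.1.2 (add q):
                            ○ open, literals {p=0, q=1, r=0}.
                      branch 2.2.2.1.2.2 (add not (r and not r)):
                        (not p or q): β-rule — branch into not p  //  q.
                          branch 2.2.2.1.2.2.1 (add not p):
                            not (r and not r): β-rule — branch into not r  //  not not r.
                              branch 2.2.2.1.2.2.1.1 (add not r):
                                ○ open, literals {p=0, q=1, r=0}.
                              branch 2.2.2.1.2.2.1.2 (add not not r):
                                ○ open, literals {p=0, q=1, r=1}.
                          branch 2.2.2.1.2.2.2 (add q):
                            not (r and not r): β-rule — branch into not r  //  not not r.
                              branch 2.2.2.1.2.2.2.1 (add not r):
                                ○ open, literals {p=0, q=1, r=0}.
                              branch 2.2.2.1.2.2.2.2 (add not not r):
                                ○ open, literals {p=0, q=1, r=1}.
              branch 2.2.2.2 (add (p and not r)):
                (p and not r): α-rule — add p, not r.
                × closes — contains both p and not p.
7 branches closed, 12 open.
An open branch gives a countermodel: p=0, q=1, r=0 (unmentioned atoms arbitrary); the premises hold there but the conclusion fails.

No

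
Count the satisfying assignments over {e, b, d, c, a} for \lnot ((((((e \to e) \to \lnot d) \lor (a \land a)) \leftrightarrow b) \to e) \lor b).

Initial set: {\lnot ((((((e \to e) \to \lnot d) \lor (a \land a)) \leftrightarrow b) \to e) \lor b)}.
\lnot ((((((e \to e) \to \lnot d) \lor (a \land a)) \leftrightarrow b) \to e) \lor b): α-rule — add \lnot (((((e \to e) \to \lnot d) \lor (a \land a)) \leftrightarrow b) \to e), \lnot b.
\lnot (((((e \to e) \to \lnot d) \lor (a \land a)) \leftrightarrow b) \to e): α-rule — add ((((e \to e) \to \lnot d) \lor (a \land a)) \leftrightarrow b), \lnot e.
((((e \to e) \to \lnot d) \lor (a \land a)) \leftrightarrow b): β-rule — branch into (((e \to e) \to \lnot d) \lor (a \land a)), b  //  \lnot (((e \to e) \to \lnot d) \lor (a \land a)), \lnot b.
  branch 1 (add (((e \to e) \to \lnot d) \lor (a \land a)), b):
    × closes — contains both b and \lnot b.
  branch 2 (add \lnot (((e \to e) \to \lnot d) \lor (a \land a)), \lnot b):
    \lnot (((e \to e) \to \lnot d) \lor (a \land a)): α-rule — add \lnot ((e \to e) \to \lnot d), \lnot (a \land a).
    \lnot ((e \to e) \to \lnot d): α-rule — add (e \to e), \lnot \lnot d.
    \lnot (a \land a): β-rule — branch into \lnot a  //  \lnot a.
      branch 2.1 (add \lnot a):
        (e \to e): β-rule — branch into \lnot e  //  e.
          branch 2.1.1 (add \lnot e):
            ○ open, literals {a=F, b=F, d=T, e=F}.
          branch 2.1.2 (add e):
            × closes — contains both e and \lnot e.
      branch 2.2 (add \lnot a):
        (e \to e): β-rule — branch into \lnot e  //  e.
          branch 2.2.1 (add \lnot e):
            ○ open, literals {a=F, b=F, d=T, e=F}.
          branch 2.2.2 (add e):
            × closes — contains both e and \lnot e.
3 branches closed, 2 open.
Each open branch fixes some atoms; the unmentioned ones are free. Counting distinct full assignments: branch {a=F, b=F, d=T, e=F} (c) contributes 2 new; branch {a=F, b=F, d=T, e=F} (c) contributes 0 new. Total: 2.

2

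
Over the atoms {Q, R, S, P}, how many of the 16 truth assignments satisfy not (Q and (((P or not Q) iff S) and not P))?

14

Initial set: {not (Q and (((P or not Q) iff S) and not P))}.
not (Q and (((P or not Q) iff S) and not P)): β-rule — branch into not Q  //  not (((P or not Q) iff S) and not P).
  branch 1 (add not Q):
    ○ open, literals {Q=0}.
  branch 2 (add not (((P or not Q) iff S) and not P)):
    not (((P or not Q) iff S) and not P): β-rule — branch into not ((P or not Q) iff S)  //  not not P.
      branch 2.1 (add not ((P or not Q) iff S)):
        not ((P or not Q) iff S): β-rule — branch into (P or not Q), not S  //  not (P or not Q), S.
          branch 2.1.1 (add (P or not Q), not S):
            (P or not Q): β-rule — branch into P  //  not Q.
              branch 2.1.1.1 (add P):
                ○ open, literals {P=1, S=0}.
              branch 2.1.1.2 (add not Q):
                ○ open, literals {Q=0, S=0}.
          branch 2.1.2 (add not (P or not Q), S):
            not (P or not Q): α-rule — add not P, not not Q.
            ○ open, literals {P=0, Q=1, S=1}.
      branch 2.2 (add not not P):
        ○ open, literals {P=1}.
0 branches closed, 5 open.
Each open branch fixes some atoms; the unmentioned ones are free. Counting distinct full assignments: branch {Q=0} (R, S, P) contributes 8 new; branch {P=1, S=0} (Q, R) contributes 2 new; branch {Q=0, S=0} (R, P) contributes 0 new; branch {P=0, Q=1, S=1} (R) contributes 2 new; branch {P=1} (Q, R, S) contributes 2 new. Total: 14.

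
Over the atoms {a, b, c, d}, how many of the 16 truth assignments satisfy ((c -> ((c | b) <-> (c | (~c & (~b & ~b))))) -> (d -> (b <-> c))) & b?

Initial set: {(((c -> ((c | b) <-> (c | (~c & (~b & ~b))))) -> (d -> (b <-> c))) & b)}.
(((c -> ((c | b) <-> (c | (~c & (~b & ~b))))) -> (d -> (b <-> c))) & b): α-rule — add ((c -> ((c | b) <-> (c | (~c & (~b & ~b))))) -> (d -> (b <-> c))), b.
((c -> ((c | b) <-> (c | (~c & (~b & ~b))))) -> (d -> (b <-> c))): β-rule — branch into ~(c -> ((c | b) <-> (c | (~c & (~b & ~b)))))  //  (d -> (b <-> c)).
  branch 1 (add ~(c -> ((c | b) <-> (c | (~c & (~b & ~b)))))):
    ~(c -> ((c | b) <-> (c | (~c & (~b & ~b))))): α-rule — add c, ~((c | b) <-> (c | (~c & (~b & ~b)))).
    ~((c | b) <-> (c | (~c & (~b & ~b)))): β-rule — branch into (c | b), ~(c | (~c & (~b & ~b)))  //  ~(c | b), (c | (~c & (~b & ~b))).
      branch 1.1 (add (c | b), ~(c | (~c & (~b & ~b)))):
        ~(c | (~c & (~b & ~b))): α-rule — add ~c, ~(~c & (~b & ~b)).
        × closes — contains both c and ~c.
      branch 1.2 (add ~(c | b), (c | (~c & (~b & ~b)))):
        ~(c | b): α-rule — add ~c, ~b.
        × closes — contains both c and ~c.
  branch 2 (add (d -> (b <-> c))):
    (d -> (b <-> c)): β-rule — branch into ~d  //  (b <-> c).
      branch 2.1 (add ~d):
        ○ open, literals {b=true, d=false}.
      branch 2.2 (add (b <-> c)):
        (b <-> c): β-rule — branch into b, c  //  ~b, ~c.
          branch 2.2.1 (add b, c):
            ○ open, literals {b=true, c=true}.
          branch 2.2.2 (add ~b, ~c):
            × closes — contains both b and ~b.
3 branches closed, 2 open.
Each open branch fixes some atoms; the unmentioned ones are free. Counting distinct full assignments: branch {b=true, d=false} (a, c) contributes 4 new; branch {b=true, c=true} (a, d) contributes 2 new. Total: 6.

6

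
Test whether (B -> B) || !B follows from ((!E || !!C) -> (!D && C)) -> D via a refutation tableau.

Initial set: {T (((!E || !!C) -> (!D && C)) -> D); F ((B -> B) || !B)}.
F ((B -> B) || !B): α-rule — add F (B -> B), F !B.
F (B -> B): α-rule — add T B, F B.
× closes — contains both B and !B.
All 1 branch closes.
Every branch closed, so the premises entail the conclusion.

Yes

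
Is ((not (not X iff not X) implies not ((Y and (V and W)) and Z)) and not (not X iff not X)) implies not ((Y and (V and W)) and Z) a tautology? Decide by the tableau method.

Assume the negation and expand:
Initial set: {not (((not (not X iff not X) implies not ((Y and (V and W)) and Z)) and not (not X iff not X)) implies not ((Y and (V and W)) and Z))}.
not (((not (not X iff not X) implies not ((Y and (V and W)) and Z)) and not (not X iff not X)) implies not ((Y and (V and W)) and Z)): α-rule — add ((not (not X iff not X) implies not ((Y and (V and W)) and Z)) and not (not X iff not X)), not not ((Y and (V and W)) and Z).
((not (not X iff not X) implies not ((Y and (V and W)) and Z)) and not (not X iff not X)): α-rule — add (not (not X iff not X) implies not ((Y and (V and W)) and Z)), not (not X iff not X).
not not ((Y and (V and W)) and Z): α-rule — add (Y and (V and W)), Z.
(Y and (V and W)): α-rule — add Y, (V and W).
(V and W): α-rule — add V, W.
(not (not X iff not X) implies not ((Y and (V and W)) and Z)): β-rule — branch into not not (not X iff not X)  //  not ((Y and (V and W)) and Z).
  branch 1 (add not not (not X iff not X)):
    not (not X iff not X): β-rule — branch into not X, not not X  //  not not X, not X.
      branch 1.1 (add not X, not not X):
        × closes — contains both X and not X.
      branch 1.2 (add not not X, not X):
        × closes — contains both X and not X.
  branch 2 (add not ((Y and (V and W)) and Z)):
    not (not X iff not X): β-rule — branch into not X, not not X  //  not not X, not X.
      branch 2.1 (add not X, not not X):
        × closes — contains both X and not X.
      branch 2.2 (add not not X, not X):
        × closes — contains both X and not X.
All 4 branches close.
Every branch closed, so the negation is unsatisfiable and the formula is valid.

Valid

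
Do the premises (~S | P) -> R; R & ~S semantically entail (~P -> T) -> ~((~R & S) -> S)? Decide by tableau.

No

Initial set: {((~S | P) -> R); (R & ~S); ~((~P -> T) -> ~((~R & S) -> S))}.
(R & ~S): α-rule — add R, ~S.
~((~P -> T) -> ~((~R & S) -> S)): α-rule — add (~P -> T), ~~((~R & S) -> S).
((~S | P) -> R): β-rule — branch into ~(~S | P)  //  R.
  branch 1 (add ~(~S | P)):
    ~(~S | P): α-rule — add ~~S, ~P.
    × closes — contains both S and ~S.
  branch 2 (add R):
    (~P -> T): β-rule — branch into ~~P  //  T.
      branch 2.1 (add ~~P):
        ~~((~R & S) -> S): β-rule — branch into ~(~R & S)  //  S.
          branch 2.1.1 (add ~(~R & S)):
            ~(~R & S): β-rule — branch into ~~R  //  ~S.
              branch 2.1.1.1 (add ~~R):
                ○ open, literals {P=T, R=T, S=F}.
              branch 2.1.1.2 (add ~S):
                ○ open, literals {P=T, R=T, S=F}.
          branch 2.1.2 (add S):
            × closes — contains both S and ~S.
      branch 2.2 (add T):
        ~~((~R & S) -> S): β-rule — branch into ~(~R & S)  //  S.
          branch 2.2.1 (add ~(~R & S)):
            ~(~R & S): β-rule — branch into ~~R  //  ~S.
              branch 2.2.1.1 (add ~~R):
                ○ open, literals {R=T, S=F, T=T}.
              branch 2.2.1.2 (add ~S):
                ○ open, literals {R=T, S=F, T=T}.
          branch 2.2.2 (add S):
            × closes — contains both S and ~S.
3 branches closed, 4 open.
An open branch gives a countermodel: P=T, R=T, S=F (unmentioned atoms arbitrary); the premises hold there but the conclusion fails.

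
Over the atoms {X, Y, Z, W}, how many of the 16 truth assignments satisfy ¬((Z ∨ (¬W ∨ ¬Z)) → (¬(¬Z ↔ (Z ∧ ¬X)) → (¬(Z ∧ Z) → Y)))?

4

Initial set: {¬((Z ∨ (¬W ∨ ¬Z)) → (¬(¬Z ↔ (Z ∧ ¬X)) → (¬(Z ∧ Z) → Y)))}.
¬((Z ∨ (¬W ∨ ¬Z)) → (¬(¬Z ↔ (Z ∧ ¬X)) → (¬(Z ∧ Z) → Y))): α-rule — add (Z ∨ (¬W ∨ ¬Z)), ¬(¬(¬Z ↔ (Z ∧ ¬X)) → (¬(Z ∧ Z) → Y)).
¬(¬(¬Z ↔ (Z ∧ ¬X)) → (¬(Z ∧ Z) → Y)): α-rule — add ¬(¬Z ↔ (Z ∧ ¬X)), ¬(¬(Z ∧ Z) → Y).
¬(¬(Z ∧ Z) → Y): α-rule — add ¬(Z ∧ Z), ¬Y.
(Z ∨ (¬W ∨ ¬Z)): β-rule — branch into Z  //  (¬W ∨ ¬Z).
  branch 1 (add Z):
    ¬(¬Z ↔ (Z ∧ ¬X)): β-rule — branch into ¬Z, ¬(Z ∧ ¬X)  //  ¬¬Z, (Z ∧ ¬X).
      branch 1.1 (add ¬Z, ¬(Z ∧ ¬X)):
        × closes — contains both Z and ¬Z.
      branch 1.2 (add ¬¬Z, (Z ∧ ¬X)):
        (Z ∧ ¬X): α-rule — add Z, ¬X.
        ¬(Z ∧ Z): β-rule — branch into ¬Z  //  ¬Z.
          branch 1.2.1 (add ¬Z):
            × closes — contains both Z and ¬Z.
          branch 1.2.2 (add ¬Z):
            × closes — contains both Z and ¬Z.
  branch 2 (add (¬W ∨ ¬Z)):
    ¬(¬Z ↔ (Z ∧ ¬X)): β-rule — branch into ¬Z, ¬(Z ∧ ¬X)  //  ¬¬Z, (Z ∧ ¬X).
      branch 2.1 (add ¬Z, ¬(Z ∧ ¬X)):
        ¬(Z ∧ Z): β-rule — branch into ¬Z  //  ¬Z.
          branch 2.1.1 (add ¬Z):
            (¬W ∨ ¬Z): β-rule — branch into ¬W  //  ¬Z.
              branch 2.1.1.1 (add ¬W):
                ¬(Z ∧ ¬X): β-rule — branch into ¬Z  //  ¬¬X.
                  branch 2.1.1.1.1 (add ¬Z):
                    ○ open, literals {W=false, Y=false, Z=false}.
                  branch 2.1.1.1.2 (add ¬¬X):
                    ○ open, literals {W=false, X=true, Y=false, Z=false}.
              branch 2.1.1.2 (add ¬Z):
                ¬(Z ∧ ¬X): β-rule — branch into ¬Z  //  ¬¬X.
                  branch 2.1.1.2.1 (add ¬Z):
                    ○ open, literals {Y=false, Z=false}.
                  branch 2.1.1.2.2 (add ¬¬X):
                    ○ open, literals {X=true, Y=false, Z=false}.
          branch 2.1.2 (add ¬Z):
            (¬W ∨ ¬Z): β-rule — branch into ¬W  //  ¬Z.
              branch 2.1.2.1 (add ¬W):
                ¬(Z ∧ ¬X): β-rule — branch into ¬Z  //  ¬¬X.
                  branch 2.1.2.1.1 (add ¬Z):
                    ○ open, literals {W=false, Y=false, Z=false}.
                  branch 2.1.2.1.2 (add ¬¬X):
                    ○ open, literals {W=false, X=true, Y=false, Z=false}.
              branch 2.1.2.2 (add ¬Z):
                ¬(Z ∧ ¬X): β-rule — branch into ¬Z  //  ¬¬X.
                  branch 2.1.2.2.1 (add ¬Z):
                    ○ open, literals {Y=false, Z=false}.
                  branch 2.1.2.2.2 (add ¬¬X):
                    ○ open, literals {X=true, Y=false, Z=false}.
      branch 2.2 (add ¬¬Z, (Z ∧ ¬X)):
        (Z ∧ ¬X): α-rule — add Z, ¬X.
        ¬(Z ∧ Z): β-rule — branch into ¬Z  //  ¬Z.
          branch 2.2.1 (add ¬Z):
            × closes — contains both Z and ¬Z.
          branch 2.2.2 (add ¬Z):
            × closes — contains both Z and ¬Z.
5 branches closed, 8 open.
Each open branch fixes some atoms; the unmentioned ones are free. Counting distinct full assignments: branch {W=false, Y=false, Z=false} (X) contributes 2 new; branch {W=false, X=true, Y=false, Z=false} (none free) contributes 0 new; branch {Y=false, Z=false} (X, W) contributes 2 new; branch {X=true, Y=false, Z=false} (W) contributes 0 new; branch {W=false, Y=false, Z=false} (X) contributes 0 new; branch {W=false, X=true, Y=false, Z=false} (none free) contributes 0 new; branch {Y=false, Z=false} (X, W) contributes 0 new; branch {X=true, Y=false, Z=false} (W) contributes 0 new. Total: 4.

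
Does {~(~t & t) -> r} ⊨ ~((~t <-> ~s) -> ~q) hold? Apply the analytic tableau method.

Initial set: {(~(~t & t) -> r); ~~((~t <-> ~s) -> ~q)}.
(~(~t & t) -> r): β-rule — branch into ~~(~t & t)  //  r.
  branch 1 (add ~~(~t & t)):
    ~~(~t & t): α-rule — add ~t, t.
    × closes — contains both t and ~t.
  branch 2 (add r):
    ~~((~t <-> ~s) -> ~q): β-rule — branch into ~(~t <-> ~s)  //  ~q.
      branch 2.1 (add ~(~t <-> ~s)):
        ~(~t <-> ~s): β-rule — branch into ~t, ~~s  //  ~~t, ~s.
          branch 2.1.1 (add ~t, ~~s):
            ○ open, literals {r=true, s=true, t=false}.
          branch 2.1.2 (add ~~t, ~s):
            ○ open, literals {r=true, s=false, t=true}.
      branch 2.2 (add ~q):
        ○ open, literals {q=false, r=true}.
1 branch closed, 3 open.
An open branch gives a countermodel: r=true, s=true, t=false (unmentioned atoms arbitrary); the premises hold there but the conclusion fails.

No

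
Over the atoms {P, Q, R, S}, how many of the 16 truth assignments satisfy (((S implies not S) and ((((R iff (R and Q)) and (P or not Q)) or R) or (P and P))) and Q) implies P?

15

Initial set: {((((S implies not S) and ((((R iff (R and Q)) and (P or not Q)) or R) or (P and P))) and Q) implies P)}.
((((S implies not S) and ((((R iff (R and Q)) and (P or not Q)) or R) or (P and P))) and Q) implies P): β-rule — branch into not (((S implies not S) and ((((R iff (R and Q)) and (P or not Q)) or R) or (P and P))) and Q)  //  P.
  branch 1 (add not (((S implies not S) and ((((R iff (R and Q)) and (P or not Q)) or R) or (P and P))) and Q)):
    not (((S implies not S) and ((((R iff (R and Q)) and (P or not Q)) or R) or (P and P))) and Q): β-rule — branch into not ((S implies not S) and ((((R iff (R and Q)) and (P or not Q)) or R) or (P and P)))  //  not Q.
      branch 1.1 (add not ((S implies not S) and ((((R iff (R and Q)) and (P or not Q)) or R) or (P and P)))):
        not ((S implies not S) and ((((R iff (R and Q)) and (P or not Q)) or R) or (P and P))): β-rule — branch into not (S implies not S)  //  not ((((R iff (R and Q)) and (P or not Q)) or R) or (P and P)).
          branch 1.1.1 (add not (S implies not S)):
            not (S implies not S): α-rule — add S, not not S.
            ○ open, literals {S=1}.
          branch 1.1.2 (add not ((((R iff (R and Q)) and (P or not Q)) or R) or (P and P))):
            not ((((R iff (R and Q)) and (P or not Q)) or R) or (P and P)): α-rule — add not (((R iff (R and Q)) and (P or not Q)) or R), not (P and P).
            not (((R iff (R and Q)) and (P or not Q)) or R): α-rule — add not ((R iff (R and Q)) and (P or not Q)), not R.
            not (P and P): β-rule — branch into not P  //  not P.
              branch 1.1.2.1 (add not P):
                not ((R iff (R and Q)) and (P or not Q)): β-rule — branch into not (R iff (R and Q))  //  not (P or not Q).
                  branch 1.1.2.1.1 (add not (R iff (R and Q))):
                    not (R iff (R and Q)): β-rule — branch into R, not (R and Q)  //  not R, (R and Q).
                      branch 1.1.2.1.1.1 (add R, not (R and Q)):
                        × closes — contains both R and not R.
                      branch 1.1.2.1.1.2 (add not R, (R and Q)):
                        (R and Q): α-rule — add R, Q.
                        × closes — contains both R and not R.
                  branch 1.1.2.1.2 (add not (P or not Q)):
                    not (P or not Q): α-rule — add not P, not not Q.
                    ○ open, literals {P=0, Q=1, R=0}.
              branch 1.1.2.2 (add not P):
                not ((R iff (R and Q)) and (P or not Q)): β-rule — branch into not (R iff (R and Q))  //  not (P or not Q).
                  branch 1.1.2.2.1 (add not (R iff (R and Q))):
                    not (R iff (R and Q)): β-rule — branch into R, not (R and Q)  //  not R, (R and Q).
                      branch 1.1.2.2.1.1 (add R, not (R and Q)):
                        × closes — contains both R and not R.
                      branch 1.1.2.2.1.2 (add not R, (R and Q)):
                        (R and Q): α-rule — add R, Q.
                        × closes — contains both R and not R.
                  branch 1.1.2.2.2 (add not (P or not Q)):
                    not (P or not Q): α-rule — add not P, not not Q.
                    ○ open, literals {P=0, Q=1, R=0}.
      branch 1.2 (add not Q):
        ○ open, literals {Q=0}.
  branch 2 (add P):
    ○ open, literals {P=1}.
4 branches closed, 5 open.
Each open branch fixes some atoms; the unmentioned ones are free. Counting distinct full assignments: branch {S=1} (P, Q, R) contributes 8 new; branch {P=0, Q=1, R=0} (S) contributes 1 new; branch {P=0, Q=1, R=0} (S) contributes 0 new; branch {Q=0} (P, R, S) contributes 4 new; branch {P=1} (Q, R, S) contributes 2 new. Total: 15.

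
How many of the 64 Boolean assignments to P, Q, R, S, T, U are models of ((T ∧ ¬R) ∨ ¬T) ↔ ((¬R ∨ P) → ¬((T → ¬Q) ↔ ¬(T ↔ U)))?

32

Initial set: {(((T ∧ ¬R) ∨ ¬T) ↔ ((¬R ∨ P) → ¬((T → ¬Q) ↔ ¬(T ↔ U))))}.
(((T ∧ ¬R) ∨ ¬T) ↔ ((¬R ∨ P) → ¬((T → ¬Q) ↔ ¬(T ↔ U)))): β-rule — branch into ((T ∧ ¬R) ∨ ¬T), ((¬R ∨ P) → ¬((T → ¬Q) ↔ ¬(T ↔ U)))  //  ¬((T ∧ ¬R) ∨ ¬T), ¬((¬R ∨ P) → ¬((T → ¬Q) ↔ ¬(T ↔ U))).
  branch 1 (add ((T ∧ ¬R) ∨ ¬T), ((¬R ∨ P) → ¬((T → ¬Q) ↔ ¬(T ↔ U)))):
    ((T ∧ ¬R) ∨ ¬T): β-rule — branch into (T ∧ ¬R)  //  ¬T.
      branch 1.1 (add (T ∧ ¬R)):
        (T ∧ ¬R): α-rule — add T, ¬R.
        ((¬R ∨ P) → ¬((T → ¬Q) ↔ ¬(T ↔ U))): β-rule — branch into ¬(¬R ∨ P)  //  ¬((T → ¬Q) ↔ ¬(T ↔ U)).
          branch 1.1.1 (add ¬(¬R ∨ P)):
            ¬(¬R ∨ P): α-rule — add ¬¬R, ¬P.
            × closes — contains both R and ¬R.
          branch 1.1.2 (add ¬((T → ¬Q) ↔ ¬(T ↔ U))):
            ¬((T → ¬Q) ↔ ¬(T ↔ U)): β-rule — branch into (T → ¬Q), ¬¬(T ↔ U)  //  ¬(T → ¬Q), ¬(T ↔ U).
              branch 1.1.2.1 (add (T → ¬Q), ¬¬(T ↔ U)):
                (T → ¬Q): β-rule — branch into ¬T  //  ¬Q.
                  branch 1.1.2.1.1 (add ¬T):
                    × closes — contains both T and ¬T.
                  branch 1.1.2.1.2 (add ¬Q):
                    ¬¬(T ↔ U): β-rule — branch into T, U  //  ¬T, ¬U.
                      branch 1.1.2.1.2.1 (add T, U):
                        ○ open, literals {Q=F, R=F, T=T, U=T}.
                      branch 1.1.2.1.2.2 (add ¬T, ¬U):
                        × closes — contains both T and ¬T.
              branch 1.1.2.2 (add ¬(T → ¬Q), ¬(T ↔ U)):
                ¬(T → ¬Q): α-rule — add T, ¬¬Q.
                ¬(T ↔ U): β-rule — branch into T, ¬U  //  ¬T, U.
                  branch 1.1.2.2.1 (add T, ¬U):
                    ○ open, literals {Q=T, R=F, T=T, U=F}.
                  branch 1.1.2.2.2 (add ¬T, U):
                    × closes — contains both T and ¬T.
      branch 1.2 (add ¬T):
        ((¬R ∨ P) → ¬((T → ¬Q) ↔ ¬(T ↔ U))): β-rule — branch into ¬(¬R ∨ P)  //  ¬((T → ¬Q) ↔ ¬(T ↔ U)).
          branch 1.2.1 (add ¬(¬R ∨ P)):
            ¬(¬R ∨ P): α-rule — add ¬¬R, ¬P.
            ○ open, literals {P=F, R=T, T=F}.
          branch 1.2.2 (add ¬((T → ¬Q) ↔ ¬(T ↔ U))):
            ¬((T → ¬Q) ↔ ¬(T ↔ U)): β-rule — branch into (T → ¬Q), ¬¬(T ↔ U)  //  ¬(T → ¬Q), ¬(T ↔ U).
              branch 1.2.2.1 (add (T → ¬Q), ¬¬(T ↔ U)):
                (T → ¬Q): β-rule — branch into ¬T  //  ¬Q.
                  branch 1.2.2.1.1 (add ¬T):
                    ¬¬(T ↔ U): β-rule — branch into T, U  //  ¬T, ¬U.
                      branch 1.2.2.1.1.1 (add T, U):
                        × closes — contains both T and ¬T.
                      branch 1.2.2.1.1.2 (add ¬T, ¬U):
                        ○ open, literals {T=F, U=F}.
                  branch 1.2.2.1.2 (add ¬Q):
                    ¬¬(T ↔ U): β-rule — branch into T, U  //  ¬T, ¬U.
                      branch 1.2.2.1.2.1 (add T, U):
                        × closes — contains both T and ¬T.
                      branch 1.2.2.1.2.2 (add ¬T, ¬U):
                        ○ open, literals {Q=F, T=F, U=F}.
              branch 1.2.2.2 (add ¬(T → ¬Q), ¬(T ↔ U)):
                ¬(T → ¬Q): α-rule — add T, ¬¬Q.
                × closes — contains both T and ¬T.
  branch 2 (add ¬((T ∧ ¬R) ∨ ¬T), ¬((¬R ∨ P) → ¬((T → ¬Q) ↔ ¬(T ↔ U)))):
    ¬((T ∧ ¬R) ∨ ¬T): α-rule — add ¬(T ∧ ¬R), ¬¬T.
    ¬((¬R ∨ P) → ¬((T → ¬Q) ↔ ¬(T ↔ U))): α-rule — add (¬R ∨ P), ¬¬((T → ¬Q) ↔ ¬(T ↔ U)).
    ¬(T ∧ ¬R): β-rule — branch into ¬T  //  ¬¬R.
      branch 2.1 (add ¬T):
        × closes — contains both T and ¬T.
      branch 2.2 (add ¬¬R):
        (¬R ∨ P): β-rule — branch into ¬R  //  P.
          branch 2.2.1 (add ¬R):
            × closes — contains both R and ¬R.
          branch 2.2.2 (add P):
            ¬¬((T → ¬Q) ↔ ¬(T ↔ U)): β-rule — branch into (T → ¬Q), ¬(T ↔ U)  //  ¬(T → ¬Q), ¬¬(T ↔ U).
              branch 2.2.2.1 (add (T → ¬Q), ¬(T ↔ U)):
                (T → ¬Q): β-rule — branch into ¬T  //  ¬Q.
                  branch 2.2.2.1.1 (add ¬T):
                    × closes — contains both T and ¬T.
                  branch 2.2.2.1.2 (add ¬Q):
                    ¬(T ↔ U): β-rule — branch into T, ¬U  //  ¬T, U.
                      branch 2.2.2.1.2.1 (add T, ¬U):
                        ○ open, literals {P=T, Q=F, R=T, T=T, U=F}.
                      branch 2.2.2.1.2.2 (add ¬T, U):
                        × closes — contains both T and ¬T.
              branch 2.2.2.2 (add ¬(T → ¬Q), ¬¬(T ↔ U)):
                ¬(T → ¬Q): α-rule — add T, ¬¬Q.
                ¬¬(T ↔ U): β-rule — branch into T, U  //  ¬T, ¬U.
                  branch 2.2.2.2.1 (add T, U):
                    ○ open, literals {P=T, Q=T, R=T, T=T, U=T}.
                  branch 2.2.2.2.2 (add ¬T, ¬U):
                    × closes — contains both T and ¬T.
12 branches closed, 7 open.
Each open branch fixes some atoms; the unmentioned ones are free. Counting distinct full assignments: branch {Q=F, R=F, T=T, U=T} (P, S) contributes 4 new; branch {Q=T, R=F, T=T, U=F} (P, S) contributes 4 new; branch {P=F, R=T, T=F} (Q, S, U) contributes 8 new; branch {T=F, U=F} (P, Q, R, S) contributes 12 new; branch {Q=F, T=F, U=F} (P, R, S) contributes 0 new; branch {P=T, Q=F, R=T, T=T, U=F} (S) contributes 2 new; branch {P=T, Q=T, R=T, T=T, U=T} (S) contributes 2 new. Total: 32.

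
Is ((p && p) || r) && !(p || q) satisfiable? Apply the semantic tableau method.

Initial set: {(((p && p) || r) && !(p || q))}.
(((p && p) || r) && !(p || q)): α-rule — add ((p && p) || r), !(p || q).
!(p || q): α-rule — add !p, !q.
((p && p) || r): β-rule — branch into (p && p)  //  r.
  branch 1 (add (p && p)):
    (p && p): α-rule — add p, p.
    × closes — contains both p and !p.
  branch 2 (add r):
    ○ open, literals {p=false, q=false, r=true}.
1 branch closed, 1 open.
An open branch gives a satisfying assignment: p=false, q=false, r=true.

Satisfiable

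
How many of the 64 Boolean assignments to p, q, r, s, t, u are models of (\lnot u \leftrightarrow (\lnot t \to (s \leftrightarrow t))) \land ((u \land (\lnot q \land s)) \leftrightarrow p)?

Initial set: {((\lnot u \leftrightarrow (\lnot t \to (s \leftrightarrow t))) \land ((u \land (\lnot q \land s)) \leftrightarrow p))}.
((\lnot u \leftrightarrow (\lnot t \to (s \leftrightarrow t))) \land ((u \land (\lnot q \land s)) \leftrightarrow p)): α-rule — add (\lnot u \leftrightarrow (\lnot t \to (s \leftrightarrow t))), ((u \land (\lnot q \land s)) \leftrightarrow p).
(\lnot u \leftrightarrow (\lnot t \to (s \leftrightarrow t))): β-rule — branch into \lnot u, (\lnot t \to (s \leftrightarrow t))  //  \lnot \lnot u, \lnot (\lnot t \to (s \leftrightarrow t)).
  branch 1 (add \lnot u, (\lnot t \to (s \leftrightarrow t))):
    ((u \land (\lnot q \land s)) \leftrightarrow p): β-rule — branch into (u \land (\lnot q \land s)), p  //  \lnot (u \land (\lnot q \land s)), \lnot p.
      branch 1.1 (add (u \land (\lnot q \land s)), p):
        (u \land (\lnot q \land s)): α-rule — add u, (\lnot q \land s).
        × closes — contains both u and \lnot u.
      branch 1.2 (add \lnot (u \land (\lnot q \land s)), \lnot p):
        (\lnot t \to (s \leftrightarrow t)): β-rule — branch into \lnot \lnot t  //  (s \leftrightarrow t).
          branch 1.2.1 (add \lnot \lnot t):
            \lnot (u \land (\lnot q \land s)): β-rule — branch into \lnot u  //  \lnot (\lnot q \land s).
              branch 1.2.1.1 (add \lnot u):
                ○ open, literals {p=F, t=T, u=F}.
              branch 1.2.1.2 (add \lnot (\lnot q \land s)):
                \lnot (\lnot q \land s): β-rule — branch into \lnot \lnot q  //  \lnot s.
                  branch 1.2.1.2.1 (add \lnot \lnot q):
                    ○ open, literals {p=F, q=T, t=T, u=F}.
                  branch 1.2.1.2.2 (add \lnot s):
                    ○ open, literals {p=F, s=F, t=T, u=F}.
          branch 1.2.2 (add (s \leftrightarrow t)):
            \lnot (u \land (\lnot q \land s)): β-rule — branch into \lnot u  //  \lnot (\lnot q \land s).
              branch 1.2.2.1 (add \lnot u):
                (s \leftrightarrow t): β-rule — branch into s, t  //  \lnot s, \lnot t.
                  branch 1.2.2.1.1 (add s, t):
                    ○ open, literals {p=F, s=T, t=T, u=F}.
                  branch 1.2.2.1.2 (add \lnot s, \lnot t):
                    ○ open, literals {p=F, s=F, t=F, u=F}.
              branch 1.2.2.2 (add \lnot (\lnot q \land s)):
                (s \leftrightarrow t): β-rule — branch into s, t  //  \lnot s, \lnot t.
                  branch 1.2.2.2.1 (add s, t):
                    \lnot (\lnot q \land s): β-rule — branch into \lnot \lnot q  //  \lnot s.
                      branch 1.2.2.2.1.1 (add \lnot \lnot q):
                        ○ open, literals {p=F, q=T, s=T, t=T, u=F}.
                      branch 1.2.2.2.1.2 (add \lnot s):
                        × closes — contains both s and \lnot s.
                  branch 1.2.2.2.2 (add \lnot s, \lnot t):
                    \lnot (\lnot q \land s): β-rule — branch into \lnot \lnot q  //  \lnot s.
                      branch 1.2.2.2.2.1 (add \lnot \lnot q):
                        ○ open, literals {p=F, q=T, s=F, t=F, u=F}.
                      branch 1.2.2.2.2.2 (add \lnot s):
                        ○ open, literals {p=F, s=F, t=F, u=F}.
  branch 2 (add \lnot \lnot u, \lnot (\lnot t \to (s \leftrightarrow t))):
    \lnot (\lnot t \to (s \leftrightarrow t)): α-rule — add \lnot t, \lnot (s \leftrightarrow t).
    ((u \land (\lnot q \land s)) \leftrightarrow p): β-rule — branch into (u \land (\lnot q \land s)), p  //  \lnot (u \land (\lnot q \land s)), \lnot p.
      branch 2.1 (add (u \land (\lnot q \land s)), p):
        (u \land (\lnot q \land s)): α-rule — add u, (\lnot q \land s).
        (\lnot q \land s): α-rule — add \lnot q, s.
        \lnot (s \leftrightarrow t): β-rule — branch into s, \lnot t  //  \lnot s, t.
          branch 2.1.1 (add s, \lnot t):
            ○ open, literals {p=T, q=F, s=T, t=F, u=T}.
          branch 2.1.2 (add \lnot s, t):
            × closes — contains both s and \lnot s.
      branch 2.2 (add \lnot (u \land (\lnot q \land s)), \lnot p):
        \lnot (s \leftrightarrow t): β-rule — branch into s, \lnot t  //  \lnot s, t.
          branch 2.2.1 (add s, \lnot t):
            \lnot (u \land (\lnot q \land s)): β-rule — branch into \lnot u  //  \lnot (\lnot q \land s).
              branch 2.2.1.1 (add \lnot u):
                × closes — contains both u and \lnot u.
              branch 2.2.1.2 (add \lnot (\lnot q \land s)):
                \lnot (\lnot q \land s): β-rule — branch into \lnot \lnot q  //  \lnot s.
                  branch 2.2.1.2.1 (add \lnot \lnot q):
                    ○ open, literals {p=F, q=T, s=T, t=F, u=T}.
                  branch 2.2.1.2.2 (add \lnot s):
                    × closes — contains both s and \lnot s.
          branch 2.2.2 (add \lnot s, t):
            × closes — contains both t and \lnot t.
6 branches closed, 10 open.
Each open branch fixes some atoms; the unmentioned ones are free. Counting distinct full assignments: branch {p=F, t=T, u=F} (q, r, s) contributes 8 new; branch {p=F, q=T, t=T, u=F} (r, s) contributes 0 new; branch {p=F, s=F, t=T, u=F} (q, r) contributes 0 new; branch {p=F, s=T, t=T, u=F} (q, r) contributes 0 new; branch {p=F, s=F, t=F, u=F} (q, r) contributes 4 new; branch {p=F, q=T, s=T, t=T, u=F} (r) contributes 0 new; branch {p=F, q=T, s=F, t=F, u=F} (r) contributes 0 new; branch {p=F, s=F, t=F, u=F} (q, r) contributes 0 new; branch {p=T, q=F, s=T, t=F, u=T} (r) contributes 2 new; branch {p=F, q=T, s=T, t=F, u=T} (r) contributes 2 new. Total: 16.

16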